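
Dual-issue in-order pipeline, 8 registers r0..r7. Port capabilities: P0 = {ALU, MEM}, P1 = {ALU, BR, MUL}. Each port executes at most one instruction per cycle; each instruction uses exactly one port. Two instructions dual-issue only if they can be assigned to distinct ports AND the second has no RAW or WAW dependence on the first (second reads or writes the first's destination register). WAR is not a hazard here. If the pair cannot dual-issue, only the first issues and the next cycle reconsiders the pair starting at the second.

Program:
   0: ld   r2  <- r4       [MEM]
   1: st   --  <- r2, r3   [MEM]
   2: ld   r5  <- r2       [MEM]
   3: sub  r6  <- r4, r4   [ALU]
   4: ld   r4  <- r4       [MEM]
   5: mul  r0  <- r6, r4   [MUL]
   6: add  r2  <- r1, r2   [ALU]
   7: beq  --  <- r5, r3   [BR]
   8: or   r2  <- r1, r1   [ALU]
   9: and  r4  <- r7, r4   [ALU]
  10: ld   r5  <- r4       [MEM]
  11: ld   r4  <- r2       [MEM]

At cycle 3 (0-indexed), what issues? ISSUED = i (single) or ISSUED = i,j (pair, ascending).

  cy0 -> i0 (ld.MEM) no-port MEM/MEM
  cy1 -> i1 (st.MEM) no-port MEM/MEM
  cy2 -> i2/i3 (ld.MEM sub.ALU) dual
  cy3 -> i4 (ld.MEM) RAW r4
  cy4 -> i5/i6 (mul.MUL add.ALU) dual
  cy5 -> i7/i8 (beq.BR or.ALU) dual
  cy6 -> i9 (and.ALU) RAW r4
  cy7 -> i10 (ld.MEM) no-port MEM/MEM
  cy8 -> i11 (ld.MEM) tail

ISSUED = 4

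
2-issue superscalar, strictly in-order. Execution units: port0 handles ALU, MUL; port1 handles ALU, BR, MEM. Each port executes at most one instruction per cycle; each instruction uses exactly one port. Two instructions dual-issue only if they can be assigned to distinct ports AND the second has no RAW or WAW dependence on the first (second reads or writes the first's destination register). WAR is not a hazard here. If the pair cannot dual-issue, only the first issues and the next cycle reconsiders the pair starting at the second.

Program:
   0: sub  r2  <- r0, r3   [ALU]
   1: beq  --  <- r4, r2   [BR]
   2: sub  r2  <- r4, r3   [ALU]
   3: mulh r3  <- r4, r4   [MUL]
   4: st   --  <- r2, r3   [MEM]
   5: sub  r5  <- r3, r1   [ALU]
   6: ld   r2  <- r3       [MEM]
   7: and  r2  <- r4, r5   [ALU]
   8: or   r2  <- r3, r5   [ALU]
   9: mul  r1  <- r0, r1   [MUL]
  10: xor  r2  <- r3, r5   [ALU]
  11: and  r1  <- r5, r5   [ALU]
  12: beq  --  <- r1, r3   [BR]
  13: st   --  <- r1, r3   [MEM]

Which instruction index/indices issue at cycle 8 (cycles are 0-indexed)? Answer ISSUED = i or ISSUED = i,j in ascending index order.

ISSUED = 12

[0] i0  sub  -- RAW r2
[1] i1&i2  beq/sub  -- 2-wide
[2] i3  mulh  -- RAW r3
[3] i4&i5  st/sub  -- 2-wide
[4] i6  ld  -- WAW r2
[5] i7  and  -- WAW r2
[6] i8&i9  or/mul  -- 2-wide
[7] i10&i11  xor/and  -- 2-wide
[8] i12  beq  -- no-port BR/MEM
[9] i13  st  -- tail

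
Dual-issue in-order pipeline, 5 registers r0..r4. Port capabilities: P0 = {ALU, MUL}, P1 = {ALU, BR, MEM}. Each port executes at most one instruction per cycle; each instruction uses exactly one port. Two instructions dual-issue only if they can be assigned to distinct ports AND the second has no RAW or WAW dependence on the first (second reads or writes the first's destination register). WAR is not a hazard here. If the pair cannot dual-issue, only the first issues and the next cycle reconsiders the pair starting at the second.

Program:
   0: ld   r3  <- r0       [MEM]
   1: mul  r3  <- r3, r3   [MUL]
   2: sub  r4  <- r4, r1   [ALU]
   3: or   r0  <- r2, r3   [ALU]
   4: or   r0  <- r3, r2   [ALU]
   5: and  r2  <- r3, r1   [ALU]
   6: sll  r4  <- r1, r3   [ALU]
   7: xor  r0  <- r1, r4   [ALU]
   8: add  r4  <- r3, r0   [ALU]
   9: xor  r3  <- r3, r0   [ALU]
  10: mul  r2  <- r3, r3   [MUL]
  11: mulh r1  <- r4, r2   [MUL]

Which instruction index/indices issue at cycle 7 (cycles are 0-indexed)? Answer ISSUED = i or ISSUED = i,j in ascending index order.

ISSUED = 10

t=0 i0:ld ; RAW+WAW r3
t=1 i1/i2:mul sub ; 2-wide
t=2 i3:or ; WAW r0
t=3 i4/i5:or and ; 2-wide
t=4 i6:sll ; RAW r4
t=5 i7:xor ; RAW r0
t=6 i8/i9:add xor ; 2-wide
t=7 i10:mul ; no-port MUL/MUL
t=8 i11:mulh ; tail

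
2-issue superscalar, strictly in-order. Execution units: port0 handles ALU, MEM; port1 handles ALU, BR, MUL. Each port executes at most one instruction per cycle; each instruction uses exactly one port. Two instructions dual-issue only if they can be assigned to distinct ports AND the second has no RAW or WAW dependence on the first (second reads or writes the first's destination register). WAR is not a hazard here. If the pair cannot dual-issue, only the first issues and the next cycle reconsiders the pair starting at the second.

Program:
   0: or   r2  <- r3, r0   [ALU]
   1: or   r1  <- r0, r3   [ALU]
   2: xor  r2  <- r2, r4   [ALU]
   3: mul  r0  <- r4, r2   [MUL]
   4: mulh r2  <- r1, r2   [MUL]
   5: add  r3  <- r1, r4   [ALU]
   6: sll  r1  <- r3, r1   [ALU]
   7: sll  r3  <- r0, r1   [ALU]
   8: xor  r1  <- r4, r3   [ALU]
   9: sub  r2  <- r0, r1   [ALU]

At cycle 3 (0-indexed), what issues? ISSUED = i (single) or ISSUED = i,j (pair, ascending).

ISSUED = 4,5

t=0 i0+i1:or.ALU/or.ALU ; 2-wide
t=1 i2:xor.ALU ; RAW r2
t=2 i3:mul.MUL ; no-port MUL/MUL
t=3 i4+i5:mulh.MUL/add.ALU ; 2-wide
t=4 i6:sll.ALU ; RAW r1
t=5 i7:sll.ALU ; RAW r3
t=6 i8:xor.ALU ; RAW r1
t=7 i9:sub.ALU ; tail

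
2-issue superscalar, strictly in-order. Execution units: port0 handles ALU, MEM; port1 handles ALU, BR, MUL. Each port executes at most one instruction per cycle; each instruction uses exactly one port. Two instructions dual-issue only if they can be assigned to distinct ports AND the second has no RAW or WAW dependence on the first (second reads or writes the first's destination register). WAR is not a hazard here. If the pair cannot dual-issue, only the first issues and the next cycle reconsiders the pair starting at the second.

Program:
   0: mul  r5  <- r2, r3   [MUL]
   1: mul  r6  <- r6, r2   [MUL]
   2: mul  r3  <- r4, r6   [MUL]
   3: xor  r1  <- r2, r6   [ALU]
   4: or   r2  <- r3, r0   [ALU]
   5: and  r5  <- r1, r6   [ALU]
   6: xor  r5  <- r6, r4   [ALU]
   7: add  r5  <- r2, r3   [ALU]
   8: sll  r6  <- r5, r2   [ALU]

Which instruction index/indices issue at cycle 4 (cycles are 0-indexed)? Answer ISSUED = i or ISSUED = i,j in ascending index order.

[0] i0  mul  -- no-port MUL/MUL
[1] i1  mul  -- no-port MUL/MUL
[2] i2/i3  mul xor  -- pair
[3] i4/i5  or and  -- pair
[4] i6  xor  -- WAW r5
[5] i7  add  -- RAW r5
[6] i8  sll  -- tail

ISSUED = 6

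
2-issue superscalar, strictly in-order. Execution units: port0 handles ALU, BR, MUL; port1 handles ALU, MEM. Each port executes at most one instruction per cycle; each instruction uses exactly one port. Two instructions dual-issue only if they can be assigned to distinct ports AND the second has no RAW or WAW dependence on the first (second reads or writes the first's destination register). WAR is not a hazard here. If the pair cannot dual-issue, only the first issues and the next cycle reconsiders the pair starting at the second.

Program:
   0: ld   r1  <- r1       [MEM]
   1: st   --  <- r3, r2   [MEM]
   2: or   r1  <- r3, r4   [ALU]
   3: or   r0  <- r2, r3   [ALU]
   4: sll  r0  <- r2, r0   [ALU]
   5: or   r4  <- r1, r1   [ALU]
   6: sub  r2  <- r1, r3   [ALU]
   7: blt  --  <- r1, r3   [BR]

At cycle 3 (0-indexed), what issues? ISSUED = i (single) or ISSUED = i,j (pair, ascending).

c0: i0 ld.MEM  no-port MEM/MEM
c1: i1&i2 st.MEM or.ALU  dual
c2: i3 or.ALU  RAW+WAW r0
c3: i4&i5 sll.ALU or.ALU  dual
c4: i6&i7 sub.ALU blt.BR  dual

ISSUED = 4,5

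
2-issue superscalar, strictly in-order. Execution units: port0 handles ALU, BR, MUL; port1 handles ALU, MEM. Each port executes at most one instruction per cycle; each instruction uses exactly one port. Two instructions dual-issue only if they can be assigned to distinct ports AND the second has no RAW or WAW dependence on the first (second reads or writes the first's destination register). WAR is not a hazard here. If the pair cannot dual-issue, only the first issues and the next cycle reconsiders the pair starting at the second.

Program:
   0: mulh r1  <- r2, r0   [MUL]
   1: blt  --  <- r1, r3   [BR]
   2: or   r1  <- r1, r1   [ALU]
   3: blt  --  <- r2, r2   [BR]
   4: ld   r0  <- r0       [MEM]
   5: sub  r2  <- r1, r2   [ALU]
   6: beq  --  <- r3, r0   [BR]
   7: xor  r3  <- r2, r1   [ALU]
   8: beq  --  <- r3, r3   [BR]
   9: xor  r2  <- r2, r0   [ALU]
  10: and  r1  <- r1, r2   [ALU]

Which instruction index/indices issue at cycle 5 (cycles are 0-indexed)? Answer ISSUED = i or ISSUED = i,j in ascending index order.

c0: i0 mulh  no-port MUL/BR
c1: i1+i2 blt+or  pair
c2: i3+i4 blt+ld  pair
c3: i5+i6 sub+beq  pair
c4: i7 xor  RAW r3
c5: i8+i9 beq+xor  pair
c6: i10 and  tail

ISSUED = 8,9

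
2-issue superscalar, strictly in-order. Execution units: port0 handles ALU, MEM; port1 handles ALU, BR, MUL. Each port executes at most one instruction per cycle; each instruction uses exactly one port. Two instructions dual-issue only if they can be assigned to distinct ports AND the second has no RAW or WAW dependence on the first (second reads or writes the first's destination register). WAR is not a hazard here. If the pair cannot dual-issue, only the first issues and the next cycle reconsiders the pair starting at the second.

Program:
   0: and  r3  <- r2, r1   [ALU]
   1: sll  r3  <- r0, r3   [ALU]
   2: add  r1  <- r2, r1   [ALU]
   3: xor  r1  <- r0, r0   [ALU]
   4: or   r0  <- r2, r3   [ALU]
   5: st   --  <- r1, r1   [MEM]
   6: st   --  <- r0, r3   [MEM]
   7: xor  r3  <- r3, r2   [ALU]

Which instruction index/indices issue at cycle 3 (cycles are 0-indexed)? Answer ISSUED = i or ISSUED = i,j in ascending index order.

ISSUED = 5

t=0 i0:and.ALU ; RAW+WAW r3
t=1 i1+i2:sll.ALU/add.ALU ; 2-wide
t=2 i3+i4:xor.ALU/or.ALU ; 2-wide
t=3 i5:st.MEM ; no-port MEM/MEM
t=4 i6+i7:st.MEM/xor.ALU ; 2-wide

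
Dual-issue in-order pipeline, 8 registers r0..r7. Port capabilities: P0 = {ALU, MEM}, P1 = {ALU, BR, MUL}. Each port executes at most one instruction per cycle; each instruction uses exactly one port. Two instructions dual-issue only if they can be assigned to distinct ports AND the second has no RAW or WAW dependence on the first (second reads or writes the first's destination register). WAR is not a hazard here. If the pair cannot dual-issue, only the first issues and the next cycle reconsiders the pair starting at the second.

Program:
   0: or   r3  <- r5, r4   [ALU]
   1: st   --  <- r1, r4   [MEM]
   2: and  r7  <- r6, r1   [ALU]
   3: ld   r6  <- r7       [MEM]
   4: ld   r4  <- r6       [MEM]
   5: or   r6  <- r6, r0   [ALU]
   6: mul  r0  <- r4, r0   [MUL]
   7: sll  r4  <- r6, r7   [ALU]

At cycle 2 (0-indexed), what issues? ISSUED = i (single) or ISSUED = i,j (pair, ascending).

[0] i0&i1  or/st  -- dual
[1] i2  and  -- RAW r7
[2] i3  ld  -- no-port MEM/MEM
[3] i4&i5  ld/or  -- dual
[4] i6&i7  mul/sll  -- dual

ISSUED = 3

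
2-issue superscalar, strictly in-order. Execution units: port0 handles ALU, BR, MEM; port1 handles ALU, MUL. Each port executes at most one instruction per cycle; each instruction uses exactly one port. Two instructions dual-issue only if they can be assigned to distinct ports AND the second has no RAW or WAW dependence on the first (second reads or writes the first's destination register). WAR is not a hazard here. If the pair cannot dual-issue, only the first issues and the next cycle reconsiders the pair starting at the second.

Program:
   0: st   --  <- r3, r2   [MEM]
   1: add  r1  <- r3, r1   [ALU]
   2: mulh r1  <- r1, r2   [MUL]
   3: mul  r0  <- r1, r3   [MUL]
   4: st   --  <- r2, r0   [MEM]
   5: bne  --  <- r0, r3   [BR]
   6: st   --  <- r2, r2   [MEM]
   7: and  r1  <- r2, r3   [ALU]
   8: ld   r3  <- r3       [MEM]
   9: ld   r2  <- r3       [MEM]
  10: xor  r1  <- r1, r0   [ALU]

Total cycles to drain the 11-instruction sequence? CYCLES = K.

c0: i0+i1 st+add  2-wide
c1: i2 mulh  no-port MUL/MUL
c2: i3 mul  RAW r0
c3: i4 st  no-port MEM/BR
c4: i5 bne  no-port BR/MEM
c5: i6+i7 st+and  2-wide
c6: i8 ld  no-port MEM/MEM
c7: i9+i10 ld+xor  2-wide

CYCLES = 8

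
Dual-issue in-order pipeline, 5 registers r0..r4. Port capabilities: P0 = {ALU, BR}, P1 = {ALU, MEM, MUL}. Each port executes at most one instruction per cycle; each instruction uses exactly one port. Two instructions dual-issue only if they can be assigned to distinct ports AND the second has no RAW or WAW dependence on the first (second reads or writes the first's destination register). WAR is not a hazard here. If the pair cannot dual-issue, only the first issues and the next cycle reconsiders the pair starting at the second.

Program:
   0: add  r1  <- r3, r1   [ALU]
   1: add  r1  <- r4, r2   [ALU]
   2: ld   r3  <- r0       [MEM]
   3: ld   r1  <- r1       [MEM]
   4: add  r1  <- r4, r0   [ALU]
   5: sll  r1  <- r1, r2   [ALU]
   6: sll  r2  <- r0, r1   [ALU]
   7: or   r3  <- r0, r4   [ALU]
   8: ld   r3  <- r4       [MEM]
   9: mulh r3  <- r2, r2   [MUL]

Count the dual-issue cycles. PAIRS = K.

#0 head=0: add i0 WAW r1
#1 head=1: add+ld i1/i2 pair
#2 head=3: ld i3 WAW r1
#3 head=4: add i4 RAW+WAW r1
#4 head=5: sll i5 RAW r1
#5 head=6: sll+or i6/i7 pair
#6 head=8: ld i8 no-port MEM/MUL
#7 head=9: mulh i9 tail

PAIRS = 2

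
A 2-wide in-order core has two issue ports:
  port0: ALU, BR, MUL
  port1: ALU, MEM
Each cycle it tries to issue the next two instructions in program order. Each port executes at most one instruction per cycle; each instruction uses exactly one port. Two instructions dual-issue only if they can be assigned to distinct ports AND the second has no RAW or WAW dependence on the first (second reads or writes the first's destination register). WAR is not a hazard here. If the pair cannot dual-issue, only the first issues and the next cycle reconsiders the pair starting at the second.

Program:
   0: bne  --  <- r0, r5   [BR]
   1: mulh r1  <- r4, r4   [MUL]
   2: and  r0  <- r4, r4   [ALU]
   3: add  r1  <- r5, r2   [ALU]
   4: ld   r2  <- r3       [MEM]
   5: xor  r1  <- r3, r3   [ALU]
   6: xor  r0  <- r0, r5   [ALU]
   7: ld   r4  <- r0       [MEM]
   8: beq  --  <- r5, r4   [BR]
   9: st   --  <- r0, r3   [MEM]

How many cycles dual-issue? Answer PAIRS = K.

[0] i0  bne  -- no-port BR/MUL
[1] i1/i2  mulh;and  -- pair
[2] i3/i4  add;ld  -- pair
[3] i5/i6  xor;xor  -- pair
[4] i7  ld  -- RAW r4
[5] i8/i9  beq;st  -- pair

PAIRS = 4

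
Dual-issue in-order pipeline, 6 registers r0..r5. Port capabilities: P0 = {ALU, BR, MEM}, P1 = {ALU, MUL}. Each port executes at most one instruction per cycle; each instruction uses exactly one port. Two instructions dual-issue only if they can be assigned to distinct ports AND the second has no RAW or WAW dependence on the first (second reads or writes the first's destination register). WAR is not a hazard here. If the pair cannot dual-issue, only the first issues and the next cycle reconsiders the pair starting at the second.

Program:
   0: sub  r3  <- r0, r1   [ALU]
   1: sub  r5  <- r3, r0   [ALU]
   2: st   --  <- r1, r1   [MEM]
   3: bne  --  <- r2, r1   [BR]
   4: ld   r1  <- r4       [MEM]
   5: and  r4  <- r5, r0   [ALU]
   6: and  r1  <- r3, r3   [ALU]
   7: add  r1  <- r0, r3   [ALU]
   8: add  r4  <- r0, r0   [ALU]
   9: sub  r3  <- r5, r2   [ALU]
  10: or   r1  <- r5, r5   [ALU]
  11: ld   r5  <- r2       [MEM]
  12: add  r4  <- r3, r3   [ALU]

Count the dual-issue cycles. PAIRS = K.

PAIRS = 5

c0: i0 sub.ALU  RAW r3
c1: i1/i2 sub.ALU st.MEM  pair
c2: i3 bne.BR  no-port BR/MEM
c3: i4/i5 ld.MEM and.ALU  pair
c4: i6 and.ALU  WAW r1
c5: i7/i8 add.ALU add.ALU  pair
c6: i9/i10 sub.ALU or.ALU  pair
c7: i11/i12 ld.MEM add.ALU  pair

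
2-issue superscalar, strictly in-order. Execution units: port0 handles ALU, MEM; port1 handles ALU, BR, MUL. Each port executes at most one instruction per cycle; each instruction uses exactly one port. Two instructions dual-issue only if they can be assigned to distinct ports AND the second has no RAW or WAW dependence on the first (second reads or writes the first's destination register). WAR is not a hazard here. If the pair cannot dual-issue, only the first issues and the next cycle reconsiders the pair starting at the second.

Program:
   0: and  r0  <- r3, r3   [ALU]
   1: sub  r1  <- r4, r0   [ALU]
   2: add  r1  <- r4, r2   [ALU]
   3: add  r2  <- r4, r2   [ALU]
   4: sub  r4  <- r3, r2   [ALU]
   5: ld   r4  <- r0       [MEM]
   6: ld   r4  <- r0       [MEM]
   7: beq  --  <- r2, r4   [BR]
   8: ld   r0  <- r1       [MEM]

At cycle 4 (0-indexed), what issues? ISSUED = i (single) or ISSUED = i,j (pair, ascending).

ISSUED = 5

t=0 i0:and ; RAW r0
t=1 i1:sub ; WAW r1
t=2 i2&i3:add add ; pair
t=3 i4:sub ; WAW r4
t=4 i5:ld ; no-port MEM/MEM
t=5 i6:ld ; RAW r4
t=6 i7&i8:beq ld ; pair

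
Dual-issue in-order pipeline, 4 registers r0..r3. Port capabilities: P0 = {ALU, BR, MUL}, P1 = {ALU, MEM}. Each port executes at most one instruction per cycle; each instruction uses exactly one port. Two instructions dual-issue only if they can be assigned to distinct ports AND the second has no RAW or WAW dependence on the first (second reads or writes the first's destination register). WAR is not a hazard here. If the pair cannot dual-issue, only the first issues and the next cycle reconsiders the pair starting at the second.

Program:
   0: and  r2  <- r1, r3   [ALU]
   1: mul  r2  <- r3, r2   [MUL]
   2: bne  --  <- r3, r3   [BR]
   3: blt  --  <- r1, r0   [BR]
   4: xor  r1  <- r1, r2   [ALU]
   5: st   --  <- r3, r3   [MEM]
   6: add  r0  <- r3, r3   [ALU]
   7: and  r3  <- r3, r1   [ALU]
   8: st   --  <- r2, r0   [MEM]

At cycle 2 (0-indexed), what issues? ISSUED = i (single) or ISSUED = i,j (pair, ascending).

#0 head=0: and i0 RAW+WAW r2
#1 head=1: mul i1 no-port MUL/BR
#2 head=2: bne i2 no-port BR/BR
#3 head=3: blt xor i3/i4 dual
#4 head=5: st add i5/i6 dual
#5 head=7: and st i7/i8 dual

ISSUED = 2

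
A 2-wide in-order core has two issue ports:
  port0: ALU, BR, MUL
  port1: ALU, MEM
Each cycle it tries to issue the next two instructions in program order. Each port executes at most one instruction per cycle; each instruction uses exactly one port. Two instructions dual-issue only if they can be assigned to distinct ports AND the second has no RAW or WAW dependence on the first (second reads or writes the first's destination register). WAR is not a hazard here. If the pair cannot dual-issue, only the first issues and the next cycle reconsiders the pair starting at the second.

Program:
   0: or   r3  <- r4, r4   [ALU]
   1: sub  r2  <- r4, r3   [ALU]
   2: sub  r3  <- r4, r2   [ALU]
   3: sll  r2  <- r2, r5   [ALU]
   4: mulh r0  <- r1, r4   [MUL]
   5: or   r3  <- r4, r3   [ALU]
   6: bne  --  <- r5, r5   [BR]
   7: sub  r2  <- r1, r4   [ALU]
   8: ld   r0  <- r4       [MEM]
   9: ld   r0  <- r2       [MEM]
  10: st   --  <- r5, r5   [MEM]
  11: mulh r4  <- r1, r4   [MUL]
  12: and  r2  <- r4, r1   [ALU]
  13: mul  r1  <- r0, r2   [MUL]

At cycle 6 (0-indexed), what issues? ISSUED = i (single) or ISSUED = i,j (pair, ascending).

ISSUED = 9

  cy0 -> i0 (or) RAW r3
  cy1 -> i1 (sub) RAW r2
  cy2 -> i2,i3 (sub+sll) 2-wide
  cy3 -> i4,i5 (mulh+or) 2-wide
  cy4 -> i6,i7 (bne+sub) 2-wide
  cy5 -> i8 (ld) no-port MEM/MEM
  cy6 -> i9 (ld) no-port MEM/MEM
  cy7 -> i10,i11 (st+mulh) 2-wide
  cy8 -> i12 (and) RAW r2
  cy9 -> i13 (mul) tail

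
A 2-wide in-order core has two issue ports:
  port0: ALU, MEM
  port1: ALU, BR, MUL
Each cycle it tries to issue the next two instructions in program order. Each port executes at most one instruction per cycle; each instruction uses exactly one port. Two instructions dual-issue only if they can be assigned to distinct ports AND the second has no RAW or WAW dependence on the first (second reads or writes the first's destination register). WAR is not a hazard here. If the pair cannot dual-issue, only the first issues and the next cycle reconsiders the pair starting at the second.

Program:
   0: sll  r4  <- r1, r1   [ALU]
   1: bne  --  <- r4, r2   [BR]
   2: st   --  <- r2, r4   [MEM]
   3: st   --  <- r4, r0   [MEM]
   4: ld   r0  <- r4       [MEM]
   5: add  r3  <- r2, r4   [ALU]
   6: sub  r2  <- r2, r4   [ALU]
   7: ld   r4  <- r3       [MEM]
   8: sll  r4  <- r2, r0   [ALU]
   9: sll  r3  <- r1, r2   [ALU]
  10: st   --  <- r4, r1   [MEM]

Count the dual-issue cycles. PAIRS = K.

c0: i0 sll.ALU  RAW r4
c1: i1&i2 bne.BR;st.MEM  pair
c2: i3 st.MEM  no-port MEM/MEM
c3: i4&i5 ld.MEM;add.ALU  pair
c4: i6&i7 sub.ALU;ld.MEM  pair
c5: i8&i9 sll.ALU;sll.ALU  pair
c6: i10 st.MEM  tail

PAIRS = 4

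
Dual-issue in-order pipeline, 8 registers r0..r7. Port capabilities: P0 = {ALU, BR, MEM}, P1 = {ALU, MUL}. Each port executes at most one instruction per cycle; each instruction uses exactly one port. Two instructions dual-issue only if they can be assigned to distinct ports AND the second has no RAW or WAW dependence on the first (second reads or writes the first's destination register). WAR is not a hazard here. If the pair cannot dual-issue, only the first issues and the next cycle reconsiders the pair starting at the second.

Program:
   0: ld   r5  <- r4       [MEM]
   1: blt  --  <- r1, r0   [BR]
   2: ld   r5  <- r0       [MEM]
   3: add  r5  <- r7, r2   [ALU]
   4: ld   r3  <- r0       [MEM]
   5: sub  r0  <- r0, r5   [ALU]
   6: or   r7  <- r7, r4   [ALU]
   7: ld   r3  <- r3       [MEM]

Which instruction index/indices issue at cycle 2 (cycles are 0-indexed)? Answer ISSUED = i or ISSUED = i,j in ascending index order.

ISSUED = 2

t=0 i0:ld.MEM ; no-port MEM/BR
t=1 i1:blt.BR ; no-port BR/MEM
t=2 i2:ld.MEM ; WAW r5
t=3 i3/i4:add.ALU;ld.MEM ; 2-wide
t=4 i5/i6:sub.ALU;or.ALU ; 2-wide
t=5 i7:ld.MEM ; tail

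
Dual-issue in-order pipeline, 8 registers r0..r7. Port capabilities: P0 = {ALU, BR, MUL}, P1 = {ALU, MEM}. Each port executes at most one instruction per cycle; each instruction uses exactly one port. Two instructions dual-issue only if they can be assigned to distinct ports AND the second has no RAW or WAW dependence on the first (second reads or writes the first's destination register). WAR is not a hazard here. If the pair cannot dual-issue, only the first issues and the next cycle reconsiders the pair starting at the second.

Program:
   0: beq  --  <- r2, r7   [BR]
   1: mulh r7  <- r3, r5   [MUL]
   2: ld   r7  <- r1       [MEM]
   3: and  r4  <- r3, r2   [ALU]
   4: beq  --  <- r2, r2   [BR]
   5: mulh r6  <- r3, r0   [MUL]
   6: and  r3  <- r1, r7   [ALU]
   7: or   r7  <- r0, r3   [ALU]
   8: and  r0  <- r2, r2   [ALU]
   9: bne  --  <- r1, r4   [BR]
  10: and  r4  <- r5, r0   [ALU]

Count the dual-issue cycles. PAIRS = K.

t=0 i0:beq.BR ; no-port BR/MUL
t=1 i1:mulh.MUL ; WAW r7
t=2 i2&i3:ld.MEM and.ALU ; dual
t=3 i4:beq.BR ; no-port BR/MUL
t=4 i5&i6:mulh.MUL and.ALU ; dual
t=5 i7&i8:or.ALU and.ALU ; dual
t=6 i9&i10:bne.BR and.ALU ; dual

PAIRS = 4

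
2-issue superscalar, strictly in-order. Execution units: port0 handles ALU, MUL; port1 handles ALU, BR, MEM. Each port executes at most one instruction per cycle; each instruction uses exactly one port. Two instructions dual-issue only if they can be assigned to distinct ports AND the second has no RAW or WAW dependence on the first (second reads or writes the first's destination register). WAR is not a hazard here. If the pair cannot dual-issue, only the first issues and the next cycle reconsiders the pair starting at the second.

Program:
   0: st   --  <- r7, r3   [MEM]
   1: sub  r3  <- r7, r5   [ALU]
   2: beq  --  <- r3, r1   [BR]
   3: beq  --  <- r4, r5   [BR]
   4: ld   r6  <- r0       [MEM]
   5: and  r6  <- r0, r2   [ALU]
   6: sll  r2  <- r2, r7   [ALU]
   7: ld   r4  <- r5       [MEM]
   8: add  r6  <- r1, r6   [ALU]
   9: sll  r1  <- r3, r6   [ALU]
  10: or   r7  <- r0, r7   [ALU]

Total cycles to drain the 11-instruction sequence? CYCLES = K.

CYCLES = 7

[0] i0,i1  st sub  -- 2-wide
[1] i2  beq  -- no-port BR/BR
[2] i3  beq  -- no-port BR/MEM
[3] i4  ld  -- WAW r6
[4] i5,i6  and sll  -- 2-wide
[5] i7,i8  ld add  -- 2-wide
[6] i9,i10  sll or  -- 2-wide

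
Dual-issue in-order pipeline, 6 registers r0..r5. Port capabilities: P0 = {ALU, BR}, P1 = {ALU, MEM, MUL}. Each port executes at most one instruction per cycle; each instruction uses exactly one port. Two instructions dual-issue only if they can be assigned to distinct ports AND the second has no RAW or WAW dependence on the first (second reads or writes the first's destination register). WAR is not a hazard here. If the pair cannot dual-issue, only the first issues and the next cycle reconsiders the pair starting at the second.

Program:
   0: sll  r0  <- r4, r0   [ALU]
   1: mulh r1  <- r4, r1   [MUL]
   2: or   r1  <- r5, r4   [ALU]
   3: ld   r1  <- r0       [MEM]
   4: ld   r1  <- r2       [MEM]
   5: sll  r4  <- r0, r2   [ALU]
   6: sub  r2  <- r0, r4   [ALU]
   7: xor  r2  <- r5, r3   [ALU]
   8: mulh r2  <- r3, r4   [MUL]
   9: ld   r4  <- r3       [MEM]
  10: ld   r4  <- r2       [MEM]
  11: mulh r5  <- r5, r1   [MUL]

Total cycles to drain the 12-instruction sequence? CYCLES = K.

  cy0 -> i0,i1 (sll/mulh) pair
  cy1 -> i2 (or) WAW r1
  cy2 -> i3 (ld) no-port MEM/MEM
  cy3 -> i4,i5 (ld/sll) pair
  cy4 -> i6 (sub) WAW r2
  cy5 -> i7 (xor) WAW r2
  cy6 -> i8 (mulh) no-port MUL/MEM
  cy7 -> i9 (ld) no-port MEM/MEM
  cy8 -> i10 (ld) no-port MEM/MUL
  cy9 -> i11 (mulh) tail

CYCLES = 10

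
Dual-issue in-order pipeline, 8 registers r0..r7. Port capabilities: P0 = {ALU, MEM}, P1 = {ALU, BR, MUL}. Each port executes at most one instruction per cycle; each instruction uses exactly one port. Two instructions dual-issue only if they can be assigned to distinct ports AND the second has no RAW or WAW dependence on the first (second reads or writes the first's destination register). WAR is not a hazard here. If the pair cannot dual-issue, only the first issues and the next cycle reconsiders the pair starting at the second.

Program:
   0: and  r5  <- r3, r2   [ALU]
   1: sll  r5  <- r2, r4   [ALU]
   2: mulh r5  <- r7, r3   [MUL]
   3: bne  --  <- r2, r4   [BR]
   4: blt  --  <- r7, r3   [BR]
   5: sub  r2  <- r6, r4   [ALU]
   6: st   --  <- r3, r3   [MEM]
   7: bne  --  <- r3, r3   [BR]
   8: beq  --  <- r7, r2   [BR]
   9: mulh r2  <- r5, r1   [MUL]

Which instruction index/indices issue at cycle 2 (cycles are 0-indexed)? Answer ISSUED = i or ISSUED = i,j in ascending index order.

ISSUED = 2

c0: i0 and  WAW r5
c1: i1 sll  WAW r5
c2: i2 mulh  no-port MUL/BR
c3: i3 bne  no-port BR/BR
c4: i4,i5 blt/sub  2-wide
c5: i6,i7 st/bne  2-wide
c6: i8 beq  no-port BR/MUL
c7: i9 mulh  tail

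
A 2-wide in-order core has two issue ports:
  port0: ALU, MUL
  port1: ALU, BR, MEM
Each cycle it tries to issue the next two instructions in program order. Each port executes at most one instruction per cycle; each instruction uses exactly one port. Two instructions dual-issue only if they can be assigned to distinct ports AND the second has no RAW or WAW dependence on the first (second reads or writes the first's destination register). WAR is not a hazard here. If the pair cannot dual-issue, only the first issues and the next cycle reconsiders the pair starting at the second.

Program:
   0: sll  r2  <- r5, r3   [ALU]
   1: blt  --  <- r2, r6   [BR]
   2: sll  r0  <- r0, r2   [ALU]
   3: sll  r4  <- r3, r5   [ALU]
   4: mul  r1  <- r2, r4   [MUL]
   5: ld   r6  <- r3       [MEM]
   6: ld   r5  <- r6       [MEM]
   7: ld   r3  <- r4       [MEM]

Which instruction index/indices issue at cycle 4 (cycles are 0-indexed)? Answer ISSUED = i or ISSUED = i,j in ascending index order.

ISSUED = 6

t=0 i0:sll.ALU ; RAW r2
t=1 i1&i2:blt.BR/sll.ALU ; dual
t=2 i3:sll.ALU ; RAW r4
t=3 i4&i5:mul.MUL/ld.MEM ; dual
t=4 i6:ld.MEM ; no-port MEM/MEM
t=5 i7:ld.MEM ; tail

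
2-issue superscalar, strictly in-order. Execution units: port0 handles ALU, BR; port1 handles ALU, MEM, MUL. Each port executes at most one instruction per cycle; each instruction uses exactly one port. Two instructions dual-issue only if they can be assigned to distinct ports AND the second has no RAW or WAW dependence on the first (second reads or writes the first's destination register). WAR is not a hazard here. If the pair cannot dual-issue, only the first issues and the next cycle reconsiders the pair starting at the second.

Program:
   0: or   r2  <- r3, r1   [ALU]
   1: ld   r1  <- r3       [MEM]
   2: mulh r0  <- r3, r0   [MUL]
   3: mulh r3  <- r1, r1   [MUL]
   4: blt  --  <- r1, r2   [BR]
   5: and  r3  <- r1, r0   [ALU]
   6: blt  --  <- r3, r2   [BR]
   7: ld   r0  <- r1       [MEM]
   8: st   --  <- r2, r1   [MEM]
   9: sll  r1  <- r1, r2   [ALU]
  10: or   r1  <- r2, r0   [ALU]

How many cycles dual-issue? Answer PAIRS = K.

  cy0 -> i0/i1 (or.ALU ld.MEM) 2-wide
  cy1 -> i2 (mulh.MUL) no-port MUL/MUL
  cy2 -> i3/i4 (mulh.MUL blt.BR) 2-wide
  cy3 -> i5 (and.ALU) RAW r3
  cy4 -> i6/i7 (blt.BR ld.MEM) 2-wide
  cy5 -> i8/i9 (st.MEM sll.ALU) 2-wide
  cy6 -> i10 (or.ALU) tail

PAIRS = 4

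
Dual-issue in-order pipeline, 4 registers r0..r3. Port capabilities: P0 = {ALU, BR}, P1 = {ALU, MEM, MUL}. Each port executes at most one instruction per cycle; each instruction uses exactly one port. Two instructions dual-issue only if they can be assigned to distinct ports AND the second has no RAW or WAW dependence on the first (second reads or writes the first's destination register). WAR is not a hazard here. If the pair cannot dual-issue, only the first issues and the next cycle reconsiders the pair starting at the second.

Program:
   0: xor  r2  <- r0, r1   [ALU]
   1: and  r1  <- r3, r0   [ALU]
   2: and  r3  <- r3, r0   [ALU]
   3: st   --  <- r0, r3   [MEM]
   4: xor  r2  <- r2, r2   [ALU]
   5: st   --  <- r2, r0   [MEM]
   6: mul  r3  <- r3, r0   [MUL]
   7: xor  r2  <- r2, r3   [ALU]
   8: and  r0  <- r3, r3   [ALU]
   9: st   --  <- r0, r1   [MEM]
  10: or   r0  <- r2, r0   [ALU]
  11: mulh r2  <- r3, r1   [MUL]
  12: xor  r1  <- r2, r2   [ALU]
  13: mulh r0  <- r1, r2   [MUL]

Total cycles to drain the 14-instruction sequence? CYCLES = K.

0. xor.ALU;and.ALU @i0,i1  | 2-wide
1. and.ALU @i2  | RAW r3
2. st.MEM;xor.ALU @i3,i4  | 2-wide
3. st.MEM @i5  | no-port MEM/MUL
4. mul.MUL @i6  | RAW r3
5. xor.ALU;and.ALU @i7,i8  | 2-wide
6. st.MEM;or.ALU @i9,i10  | 2-wide
7. mulh.MUL @i11  | RAW r2
8. xor.ALU @i12  | RAW r1
9. mulh.MUL @i13  | tail

CYCLES = 10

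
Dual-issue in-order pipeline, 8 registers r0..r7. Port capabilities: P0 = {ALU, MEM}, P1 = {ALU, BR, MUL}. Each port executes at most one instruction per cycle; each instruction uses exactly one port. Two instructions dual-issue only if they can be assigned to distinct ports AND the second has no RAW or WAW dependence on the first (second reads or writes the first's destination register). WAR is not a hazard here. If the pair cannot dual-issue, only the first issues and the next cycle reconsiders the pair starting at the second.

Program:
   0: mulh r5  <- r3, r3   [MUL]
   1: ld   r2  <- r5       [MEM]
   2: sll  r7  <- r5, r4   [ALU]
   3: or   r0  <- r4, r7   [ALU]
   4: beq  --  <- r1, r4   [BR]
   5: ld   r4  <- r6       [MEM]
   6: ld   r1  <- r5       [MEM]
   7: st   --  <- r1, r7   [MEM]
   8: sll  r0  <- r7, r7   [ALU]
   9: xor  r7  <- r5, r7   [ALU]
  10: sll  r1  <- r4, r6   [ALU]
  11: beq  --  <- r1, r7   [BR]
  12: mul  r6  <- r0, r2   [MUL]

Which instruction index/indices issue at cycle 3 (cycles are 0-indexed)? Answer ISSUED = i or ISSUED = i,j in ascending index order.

ISSUED = 5

c0: i0 mulh  RAW r5
c1: i1+i2 ld sll  dual
c2: i3+i4 or beq  dual
c3: i5 ld  no-port MEM/MEM
c4: i6 ld  no-port MEM/MEM
c5: i7+i8 st sll  dual
c6: i9+i10 xor sll  dual
c7: i11 beq  no-port BR/MUL
c8: i12 mul  tail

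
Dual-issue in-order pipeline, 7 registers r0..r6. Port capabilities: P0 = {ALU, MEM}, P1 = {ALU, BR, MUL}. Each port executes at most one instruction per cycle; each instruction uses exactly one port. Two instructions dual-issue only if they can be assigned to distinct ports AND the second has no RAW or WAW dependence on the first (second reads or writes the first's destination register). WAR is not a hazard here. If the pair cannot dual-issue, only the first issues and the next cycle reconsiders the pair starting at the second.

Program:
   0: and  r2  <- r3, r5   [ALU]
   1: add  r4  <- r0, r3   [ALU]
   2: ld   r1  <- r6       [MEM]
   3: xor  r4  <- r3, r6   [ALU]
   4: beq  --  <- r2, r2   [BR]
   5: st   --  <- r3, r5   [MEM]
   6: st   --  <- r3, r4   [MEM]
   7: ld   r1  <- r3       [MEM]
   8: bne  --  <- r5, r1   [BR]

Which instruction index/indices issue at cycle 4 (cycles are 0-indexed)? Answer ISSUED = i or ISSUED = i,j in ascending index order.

  cy0 -> i0/i1 (and.ALU;add.ALU) 2-wide
  cy1 -> i2/i3 (ld.MEM;xor.ALU) 2-wide
  cy2 -> i4/i5 (beq.BR;st.MEM) 2-wide
  cy3 -> i6 (st.MEM) no-port MEM/MEM
  cy4 -> i7 (ld.MEM) RAW r1
  cy5 -> i8 (bne.BR) tail

ISSUED = 7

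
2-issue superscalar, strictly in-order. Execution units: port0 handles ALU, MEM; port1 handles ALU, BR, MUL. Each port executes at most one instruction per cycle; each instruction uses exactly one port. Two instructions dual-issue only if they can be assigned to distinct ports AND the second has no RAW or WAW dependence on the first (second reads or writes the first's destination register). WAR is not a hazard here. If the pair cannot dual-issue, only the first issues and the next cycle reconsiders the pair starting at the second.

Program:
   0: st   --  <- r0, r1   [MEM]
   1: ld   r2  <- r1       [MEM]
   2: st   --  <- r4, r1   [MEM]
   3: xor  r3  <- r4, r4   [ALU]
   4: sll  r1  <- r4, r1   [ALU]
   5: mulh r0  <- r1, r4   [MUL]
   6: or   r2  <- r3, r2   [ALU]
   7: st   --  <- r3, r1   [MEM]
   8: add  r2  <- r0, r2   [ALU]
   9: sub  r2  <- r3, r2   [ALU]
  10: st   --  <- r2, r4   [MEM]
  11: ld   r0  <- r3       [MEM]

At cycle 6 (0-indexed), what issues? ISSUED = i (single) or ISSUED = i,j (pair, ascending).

#0 head=0: st.MEM i0 no-port MEM/MEM
#1 head=1: ld.MEM i1 no-port MEM/MEM
#2 head=2: st.MEM+xor.ALU i2&i3 dual
#3 head=4: sll.ALU i4 RAW r1
#4 head=5: mulh.MUL+or.ALU i5&i6 dual
#5 head=7: st.MEM+add.ALU i7&i8 dual
#6 head=9: sub.ALU i9 RAW r2
#7 head=10: st.MEM i10 no-port MEM/MEM
#8 head=11: ld.MEM i11 tail

ISSUED = 9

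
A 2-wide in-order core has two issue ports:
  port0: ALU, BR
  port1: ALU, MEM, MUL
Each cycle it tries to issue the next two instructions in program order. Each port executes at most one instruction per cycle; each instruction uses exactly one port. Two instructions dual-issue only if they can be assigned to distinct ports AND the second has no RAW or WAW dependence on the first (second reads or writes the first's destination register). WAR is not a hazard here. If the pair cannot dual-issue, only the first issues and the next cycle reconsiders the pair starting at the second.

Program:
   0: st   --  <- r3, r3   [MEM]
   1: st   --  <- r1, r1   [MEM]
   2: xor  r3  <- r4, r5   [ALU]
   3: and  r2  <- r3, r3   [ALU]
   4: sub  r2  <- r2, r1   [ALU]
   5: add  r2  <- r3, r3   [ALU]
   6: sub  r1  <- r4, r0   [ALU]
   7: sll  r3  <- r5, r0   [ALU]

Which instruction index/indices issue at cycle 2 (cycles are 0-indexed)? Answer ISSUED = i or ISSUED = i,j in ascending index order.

ISSUED = 3

t=0 i0:st.MEM ; no-port MEM/MEM
t=1 i1+i2:st.MEM;xor.ALU ; 2-wide
t=2 i3:and.ALU ; RAW+WAW r2
t=3 i4:sub.ALU ; WAW r2
t=4 i5+i6:add.ALU;sub.ALU ; 2-wide
t=5 i7:sll.ALU ; tail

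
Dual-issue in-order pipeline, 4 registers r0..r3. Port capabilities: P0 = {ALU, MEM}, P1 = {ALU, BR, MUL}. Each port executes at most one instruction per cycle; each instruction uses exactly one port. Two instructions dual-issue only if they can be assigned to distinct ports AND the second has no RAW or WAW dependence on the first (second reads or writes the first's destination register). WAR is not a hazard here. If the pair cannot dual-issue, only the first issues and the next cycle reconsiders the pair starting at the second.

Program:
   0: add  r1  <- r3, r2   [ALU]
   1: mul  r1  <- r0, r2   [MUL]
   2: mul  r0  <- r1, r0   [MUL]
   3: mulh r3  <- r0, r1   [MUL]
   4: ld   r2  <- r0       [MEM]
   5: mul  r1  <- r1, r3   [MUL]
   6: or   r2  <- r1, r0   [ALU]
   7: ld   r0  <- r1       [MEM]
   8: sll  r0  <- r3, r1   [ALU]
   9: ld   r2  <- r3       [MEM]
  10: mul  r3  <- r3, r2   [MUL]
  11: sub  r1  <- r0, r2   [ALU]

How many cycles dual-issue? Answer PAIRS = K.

PAIRS = 4

[0] i0  add.ALU  -- WAW r1
[1] i1  mul.MUL  -- no-port MUL/MUL
[2] i2  mul.MUL  -- no-port MUL/MUL
[3] i3+i4  mulh.MUL ld.MEM  -- dual
[4] i5  mul.MUL  -- RAW r1
[5] i6+i7  or.ALU ld.MEM  -- dual
[6] i8+i9  sll.ALU ld.MEM  -- dual
[7] i10+i11  mul.MUL sub.ALU  -- dual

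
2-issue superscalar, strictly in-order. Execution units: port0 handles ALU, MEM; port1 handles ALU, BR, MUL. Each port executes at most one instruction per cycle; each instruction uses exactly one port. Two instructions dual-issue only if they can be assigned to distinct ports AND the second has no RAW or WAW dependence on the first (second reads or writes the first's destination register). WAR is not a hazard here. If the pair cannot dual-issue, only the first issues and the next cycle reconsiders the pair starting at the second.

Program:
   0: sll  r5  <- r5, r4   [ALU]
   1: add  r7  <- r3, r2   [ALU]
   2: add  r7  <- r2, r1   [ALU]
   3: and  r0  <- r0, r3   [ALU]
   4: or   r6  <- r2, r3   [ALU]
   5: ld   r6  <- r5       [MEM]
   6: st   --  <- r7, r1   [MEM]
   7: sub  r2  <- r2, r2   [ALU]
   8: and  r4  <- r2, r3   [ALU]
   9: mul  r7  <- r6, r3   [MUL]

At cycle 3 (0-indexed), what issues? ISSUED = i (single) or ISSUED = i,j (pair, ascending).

ISSUED = 5

0. sll+add @i0/i1  | 2-wide
1. add+and @i2/i3  | 2-wide
2. or @i4  | WAW r6
3. ld @i5  | no-port MEM/MEM
4. st+sub @i6/i7  | 2-wide
5. and+mul @i8/i9  | 2-wide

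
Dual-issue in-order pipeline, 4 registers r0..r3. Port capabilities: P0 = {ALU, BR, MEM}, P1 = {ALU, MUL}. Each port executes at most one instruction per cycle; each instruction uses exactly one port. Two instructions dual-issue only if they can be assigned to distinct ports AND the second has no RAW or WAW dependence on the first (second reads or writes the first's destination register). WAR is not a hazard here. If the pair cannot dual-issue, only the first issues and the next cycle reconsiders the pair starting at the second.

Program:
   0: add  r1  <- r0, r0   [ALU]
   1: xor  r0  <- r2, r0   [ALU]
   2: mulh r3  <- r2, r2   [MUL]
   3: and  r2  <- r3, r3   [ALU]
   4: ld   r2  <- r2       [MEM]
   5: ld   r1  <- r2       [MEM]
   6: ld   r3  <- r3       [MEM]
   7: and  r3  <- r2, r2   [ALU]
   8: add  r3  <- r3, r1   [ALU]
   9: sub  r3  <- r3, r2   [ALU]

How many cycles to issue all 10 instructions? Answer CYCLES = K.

t=0 i0+i1:add;xor ; pair
t=1 i2:mulh ; RAW r3
t=2 i3:and ; RAW+WAW r2
t=3 i4:ld ; no-port MEM/MEM
t=4 i5:ld ; no-port MEM/MEM
t=5 i6:ld ; WAW r3
t=6 i7:and ; RAW+WAW r3
t=7 i8:add ; RAW+WAW r3
t=8 i9:sub ; tail

CYCLES = 9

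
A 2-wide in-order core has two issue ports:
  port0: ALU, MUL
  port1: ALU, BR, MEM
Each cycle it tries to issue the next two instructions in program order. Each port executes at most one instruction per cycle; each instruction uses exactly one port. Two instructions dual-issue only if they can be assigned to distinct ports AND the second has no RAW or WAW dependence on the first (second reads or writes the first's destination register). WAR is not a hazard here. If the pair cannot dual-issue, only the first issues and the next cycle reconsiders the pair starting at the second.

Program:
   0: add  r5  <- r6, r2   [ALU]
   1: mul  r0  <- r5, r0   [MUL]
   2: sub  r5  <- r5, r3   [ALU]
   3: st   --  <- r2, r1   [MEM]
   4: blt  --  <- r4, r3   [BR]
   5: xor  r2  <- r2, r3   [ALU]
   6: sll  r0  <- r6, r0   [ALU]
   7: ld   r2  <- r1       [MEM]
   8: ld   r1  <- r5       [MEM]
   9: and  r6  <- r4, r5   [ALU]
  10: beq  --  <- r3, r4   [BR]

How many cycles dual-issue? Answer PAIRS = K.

#0 head=0: add i0 RAW r5
#1 head=1: mul+sub i1+i2 2-wide
#2 head=3: st i3 no-port MEM/BR
#3 head=4: blt+xor i4+i5 2-wide
#4 head=6: sll+ld i6+i7 2-wide
#5 head=8: ld+and i8+i9 2-wide
#6 head=10: beq i10 tail

PAIRS = 4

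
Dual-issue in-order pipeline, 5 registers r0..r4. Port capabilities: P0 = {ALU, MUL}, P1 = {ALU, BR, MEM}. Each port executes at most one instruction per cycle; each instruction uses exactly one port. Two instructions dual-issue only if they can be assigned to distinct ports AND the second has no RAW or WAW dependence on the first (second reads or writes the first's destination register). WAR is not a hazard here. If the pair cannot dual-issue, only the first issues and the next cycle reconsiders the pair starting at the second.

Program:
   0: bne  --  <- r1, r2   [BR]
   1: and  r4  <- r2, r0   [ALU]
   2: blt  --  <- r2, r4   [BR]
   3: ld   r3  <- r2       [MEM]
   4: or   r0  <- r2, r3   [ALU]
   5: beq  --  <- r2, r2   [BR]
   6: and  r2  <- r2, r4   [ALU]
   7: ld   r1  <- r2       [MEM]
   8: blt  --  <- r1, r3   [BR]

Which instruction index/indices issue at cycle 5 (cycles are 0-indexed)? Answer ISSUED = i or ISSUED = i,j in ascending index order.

[0] i0,i1  bne.BR and.ALU  -- pair
[1] i2  blt.BR  -- no-port BR/MEM
[2] i3  ld.MEM  -- RAW r3
[3] i4,i5  or.ALU beq.BR  -- pair
[4] i6  and.ALU  -- RAW r2
[5] i7  ld.MEM  -- no-port MEM/BR
[6] i8  blt.BR  -- tail

ISSUED = 7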